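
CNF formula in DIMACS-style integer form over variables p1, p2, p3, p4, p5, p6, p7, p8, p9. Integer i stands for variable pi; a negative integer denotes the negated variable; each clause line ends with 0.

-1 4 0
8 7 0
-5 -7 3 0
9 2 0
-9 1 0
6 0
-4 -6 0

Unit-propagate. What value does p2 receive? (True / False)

(p6) stands alone — p6 = True.
From (¬p4 ∨ ¬p6) and p6 = True: p4 = False.
(¬p1 ∨ p4) with p4 = False leaves only ¬p1, so p1 = False.
(p1 ∨ ¬p9): since p1 = False, the clause reduces to (¬p9). p9 = False.
From (p2 ∨ p9) and p9 = False: p2 = True.

True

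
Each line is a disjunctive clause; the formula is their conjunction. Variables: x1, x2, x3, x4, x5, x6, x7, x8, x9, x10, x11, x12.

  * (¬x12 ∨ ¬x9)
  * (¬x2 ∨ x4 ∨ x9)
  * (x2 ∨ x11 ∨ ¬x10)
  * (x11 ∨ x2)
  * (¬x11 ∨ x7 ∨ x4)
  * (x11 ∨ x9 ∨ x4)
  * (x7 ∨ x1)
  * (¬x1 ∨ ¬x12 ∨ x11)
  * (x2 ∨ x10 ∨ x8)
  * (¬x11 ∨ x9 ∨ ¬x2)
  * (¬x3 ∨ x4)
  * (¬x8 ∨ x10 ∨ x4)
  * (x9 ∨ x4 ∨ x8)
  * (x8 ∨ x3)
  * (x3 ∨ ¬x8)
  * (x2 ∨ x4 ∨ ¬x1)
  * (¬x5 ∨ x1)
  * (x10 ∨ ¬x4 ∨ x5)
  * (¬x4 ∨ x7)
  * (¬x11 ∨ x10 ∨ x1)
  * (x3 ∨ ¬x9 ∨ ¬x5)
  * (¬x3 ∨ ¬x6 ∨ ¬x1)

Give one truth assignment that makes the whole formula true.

x1=False  x2=True  x3=True  x4=True  x5=False  x6=True  x7=True  x8=True  x9=False  x10=True  x11=False  x12=True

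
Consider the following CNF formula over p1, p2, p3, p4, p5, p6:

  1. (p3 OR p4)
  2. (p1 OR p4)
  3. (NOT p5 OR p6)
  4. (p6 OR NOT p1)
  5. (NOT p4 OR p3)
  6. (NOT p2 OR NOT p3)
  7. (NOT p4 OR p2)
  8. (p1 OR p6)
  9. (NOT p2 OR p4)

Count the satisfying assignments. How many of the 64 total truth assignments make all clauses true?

2

The models are:
  p1=T p2=F p3=T p4=F p5=F p6=T
  p1=T p2=F p3=T p4=F p5=T p6=T
Count: 2.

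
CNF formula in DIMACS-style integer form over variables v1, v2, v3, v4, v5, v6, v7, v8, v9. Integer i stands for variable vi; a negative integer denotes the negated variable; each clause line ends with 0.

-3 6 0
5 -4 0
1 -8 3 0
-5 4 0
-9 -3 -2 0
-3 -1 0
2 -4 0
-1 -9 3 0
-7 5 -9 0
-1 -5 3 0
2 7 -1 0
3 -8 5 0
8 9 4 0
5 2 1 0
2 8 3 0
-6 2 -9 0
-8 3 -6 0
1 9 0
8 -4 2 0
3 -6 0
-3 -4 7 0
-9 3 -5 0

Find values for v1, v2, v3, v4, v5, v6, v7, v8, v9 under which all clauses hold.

v1 = F, v2 = T, v3 = F, v4 = F, v5 = F, v6 = F, v7 = F, v8 = F, v9 = T

Set v1 = False and propagate.
  then v9 is forced to True.
Try v2 = True.
  then v3 is forced to False.
  then v8 is forced to False.
  then v6 is forced to False.
  then v5 is forced to False.
  then v4 is forced to False.
  then v7 is forced to False.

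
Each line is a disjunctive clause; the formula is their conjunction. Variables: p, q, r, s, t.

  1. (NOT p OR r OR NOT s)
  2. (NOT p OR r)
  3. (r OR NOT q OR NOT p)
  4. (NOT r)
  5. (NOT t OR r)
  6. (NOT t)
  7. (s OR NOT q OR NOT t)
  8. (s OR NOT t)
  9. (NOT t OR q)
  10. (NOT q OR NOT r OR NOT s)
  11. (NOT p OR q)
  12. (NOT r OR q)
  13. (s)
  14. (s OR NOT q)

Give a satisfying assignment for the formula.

The clause (NOT r) is unit: r must be False.
(NOT p) is a unit clause, so p = False.
Unit propagation: (NOT t) forces t = False.
The clause (s) is unit: s must be True.
q is now unconstrained; take q = False.

p=F, q=F, r=F, s=T, t=F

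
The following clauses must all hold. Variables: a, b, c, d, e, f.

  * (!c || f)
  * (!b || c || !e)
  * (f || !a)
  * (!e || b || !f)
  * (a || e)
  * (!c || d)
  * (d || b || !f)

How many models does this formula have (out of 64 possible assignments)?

9

Split on f, then b.
  f=T, b=T: 5 of the 16 assignments to (a,c,d,e) work.
  f=T, b=F: remaining (a,c,d,e) ∈ {(T,F,T,F); (T,T,T,F)} — 2.
  f=F, b=T: a clause becomes empty — 0.
  f=F, b=F: remaining (a,c,d,e) ∈ {(F,F,F,T); (F,F,T,T)} — 2.
Total: 5 + 2 + 0 + 2 = 9.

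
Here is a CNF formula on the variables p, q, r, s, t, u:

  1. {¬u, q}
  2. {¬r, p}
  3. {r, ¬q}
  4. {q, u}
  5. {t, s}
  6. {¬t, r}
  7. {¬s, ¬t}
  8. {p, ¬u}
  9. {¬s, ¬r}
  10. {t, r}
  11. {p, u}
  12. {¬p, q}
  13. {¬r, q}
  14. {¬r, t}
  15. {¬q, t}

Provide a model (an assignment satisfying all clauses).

p = True, q = True, r = True, s = False, t = True, u = False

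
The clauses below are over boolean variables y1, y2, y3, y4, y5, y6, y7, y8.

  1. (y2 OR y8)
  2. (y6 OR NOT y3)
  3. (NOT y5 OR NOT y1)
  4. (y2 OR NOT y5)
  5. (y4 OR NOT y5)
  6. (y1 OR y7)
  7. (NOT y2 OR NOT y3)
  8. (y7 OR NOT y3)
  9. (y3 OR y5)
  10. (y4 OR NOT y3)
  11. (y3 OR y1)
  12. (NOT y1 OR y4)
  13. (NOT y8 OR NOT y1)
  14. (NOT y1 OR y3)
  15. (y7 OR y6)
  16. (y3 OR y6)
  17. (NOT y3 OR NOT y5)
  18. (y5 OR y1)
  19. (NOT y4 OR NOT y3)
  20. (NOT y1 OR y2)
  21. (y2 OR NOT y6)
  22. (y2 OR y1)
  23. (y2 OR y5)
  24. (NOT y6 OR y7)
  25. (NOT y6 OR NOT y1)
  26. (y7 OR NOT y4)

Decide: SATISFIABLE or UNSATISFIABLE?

y1 = True:
  propagation gives y5=False, y3=True, y6=True; an empty clause results — contradiction.
y1 = False:
  propagation gives y7=True, y3=True, y6=True, y2=False; an empty clause results — contradiction.
Every branch closes, so no satisfying assignment exists.

UNSATISFIABLE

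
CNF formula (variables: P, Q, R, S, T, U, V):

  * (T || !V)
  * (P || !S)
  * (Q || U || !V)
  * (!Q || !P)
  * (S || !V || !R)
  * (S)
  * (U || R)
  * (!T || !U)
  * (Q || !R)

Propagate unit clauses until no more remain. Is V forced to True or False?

False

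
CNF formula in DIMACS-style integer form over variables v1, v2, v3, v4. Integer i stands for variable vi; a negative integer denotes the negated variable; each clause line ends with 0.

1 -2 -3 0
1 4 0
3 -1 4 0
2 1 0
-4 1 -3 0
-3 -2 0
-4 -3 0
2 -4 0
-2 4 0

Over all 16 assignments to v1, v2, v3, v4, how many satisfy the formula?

The models are:
  v1=F v2=T v3=F v4=T
  v1=T v2=F v3=T v4=F
  v1=T v2=T v3=F v4=T
That's 3 in total.

3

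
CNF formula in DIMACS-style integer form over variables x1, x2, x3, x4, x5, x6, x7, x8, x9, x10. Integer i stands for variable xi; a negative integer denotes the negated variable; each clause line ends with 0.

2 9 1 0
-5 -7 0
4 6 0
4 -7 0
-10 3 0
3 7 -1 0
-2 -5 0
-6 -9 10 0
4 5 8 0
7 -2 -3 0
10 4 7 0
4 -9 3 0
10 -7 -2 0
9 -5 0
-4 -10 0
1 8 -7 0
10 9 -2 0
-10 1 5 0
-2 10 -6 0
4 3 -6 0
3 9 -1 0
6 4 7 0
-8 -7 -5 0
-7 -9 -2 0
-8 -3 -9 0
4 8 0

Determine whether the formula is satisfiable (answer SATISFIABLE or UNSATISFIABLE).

SATISFIABLE

Set x1 = False and propagate.
Set x2 = False and propagate.
  then x9 is forced to True.
Try x3 = True.
  then x8 is forced to False.
  then x7 is forced to False.
  then x4 is forced to True.
  then x10 is forced to False.
  then x6 is forced to False.
x5 is now unconstrained; take x5 = False.
Every clause has at least one true literal under this assignment.
So x1 = F, x2 = F, x3 = T, x4 = T, x5 = F, x6 = F, x7 = F, x8 = F, x9 = T, x10 = F is a satisfying assignment.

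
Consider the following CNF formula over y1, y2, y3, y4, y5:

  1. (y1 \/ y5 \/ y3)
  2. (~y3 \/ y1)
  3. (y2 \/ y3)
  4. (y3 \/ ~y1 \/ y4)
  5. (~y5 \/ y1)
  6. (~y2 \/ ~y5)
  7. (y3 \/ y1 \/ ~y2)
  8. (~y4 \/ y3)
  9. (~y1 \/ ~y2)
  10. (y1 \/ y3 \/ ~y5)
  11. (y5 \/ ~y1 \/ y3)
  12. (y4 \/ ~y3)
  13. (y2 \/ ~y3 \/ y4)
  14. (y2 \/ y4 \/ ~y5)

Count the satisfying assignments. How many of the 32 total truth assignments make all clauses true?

2

Satisfying assignments:
  y1=T y2=F y3=T y4=T y5=F
  y1=T y2=F y3=T y4=T y5=T
Count: 2.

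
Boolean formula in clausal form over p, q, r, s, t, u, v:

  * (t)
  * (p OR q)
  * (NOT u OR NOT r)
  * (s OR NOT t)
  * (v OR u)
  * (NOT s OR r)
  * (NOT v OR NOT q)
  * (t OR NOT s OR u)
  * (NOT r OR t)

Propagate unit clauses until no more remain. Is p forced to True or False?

True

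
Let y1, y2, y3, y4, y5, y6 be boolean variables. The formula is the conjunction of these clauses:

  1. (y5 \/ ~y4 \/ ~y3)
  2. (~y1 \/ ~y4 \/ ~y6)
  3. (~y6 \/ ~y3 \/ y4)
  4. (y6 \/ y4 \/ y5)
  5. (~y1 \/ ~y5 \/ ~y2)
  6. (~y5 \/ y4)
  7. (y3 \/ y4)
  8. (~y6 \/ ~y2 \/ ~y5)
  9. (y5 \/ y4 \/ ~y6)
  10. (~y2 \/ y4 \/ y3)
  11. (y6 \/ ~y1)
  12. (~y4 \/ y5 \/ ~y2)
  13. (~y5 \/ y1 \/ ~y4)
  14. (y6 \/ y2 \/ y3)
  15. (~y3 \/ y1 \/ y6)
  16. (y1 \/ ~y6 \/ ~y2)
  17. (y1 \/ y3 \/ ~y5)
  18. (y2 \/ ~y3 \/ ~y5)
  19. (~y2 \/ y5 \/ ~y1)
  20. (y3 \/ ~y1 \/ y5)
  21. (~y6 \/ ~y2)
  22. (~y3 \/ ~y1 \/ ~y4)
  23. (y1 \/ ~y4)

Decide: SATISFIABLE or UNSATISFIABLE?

UNSATISFIABLE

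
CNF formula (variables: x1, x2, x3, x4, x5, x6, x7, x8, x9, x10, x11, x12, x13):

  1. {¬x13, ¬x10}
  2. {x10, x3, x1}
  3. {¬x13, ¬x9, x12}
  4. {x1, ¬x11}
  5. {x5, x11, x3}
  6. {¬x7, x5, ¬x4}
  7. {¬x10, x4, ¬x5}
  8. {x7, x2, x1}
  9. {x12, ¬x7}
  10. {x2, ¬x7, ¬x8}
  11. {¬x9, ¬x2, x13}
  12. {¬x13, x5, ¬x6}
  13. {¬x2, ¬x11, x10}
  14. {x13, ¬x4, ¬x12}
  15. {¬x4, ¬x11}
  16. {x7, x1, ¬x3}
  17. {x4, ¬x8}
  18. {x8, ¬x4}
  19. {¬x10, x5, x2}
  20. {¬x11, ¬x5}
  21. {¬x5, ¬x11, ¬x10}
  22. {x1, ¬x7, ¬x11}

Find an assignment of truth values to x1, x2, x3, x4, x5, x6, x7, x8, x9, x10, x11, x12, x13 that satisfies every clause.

x1=T  x2=F  x3=T  x4=T  x5=F  x6=T  x7=F  x8=T  x9=F  x10=F  x11=F  x12=F  x13=F

Check each clause:
  1. {¬x13, ¬x10} — ¬x13 is true.
  2. {x10, x3, x1} — x1 is true.
  3. {¬x13, ¬x9, x12} — ¬x13 is true.
  4. {x1, ¬x11} — x1 is true.
  5. {x11, x5, x3} — x3 is true.
  6. {¬x4, ¬x7, x5} — ¬x7 is true.
  7. {x4, ¬x5, ¬x10} — ¬x5 is true.
  8. {x2, x7, x1} — x1 is true.
  9. {x12, ¬x7} — ¬x7 is true.
  10. {¬x8, x2, ¬x7} — ¬x7 is true.
  11. {¬x9, ¬x2, x13} — ¬x2 is true.
  12. {x5, ¬x13, ¬x6} — ¬x13 is true.
  13. {¬x11, x10, ¬x2} — ¬x11 is true.
  14. {¬x12, ¬x4, x13} — ¬x12 is true.
  15. {¬x4, ¬x11} — ¬x11 is true.
  16. {¬x3, x7, x1} — x1 is true.
  17. {x4, ¬x8} — x4 is true.
  18. {¬x4, x8} — x8 is true.
  19. {¬x10, x5, x2} — ¬x10 is true.
  20. {¬x5, ¬x11} — ¬x5 is true.
  21. {¬x10, ¬x5, ¬x11} — ¬x5 is true.
  22. {¬x7, ¬x11, x1} — x1 is true.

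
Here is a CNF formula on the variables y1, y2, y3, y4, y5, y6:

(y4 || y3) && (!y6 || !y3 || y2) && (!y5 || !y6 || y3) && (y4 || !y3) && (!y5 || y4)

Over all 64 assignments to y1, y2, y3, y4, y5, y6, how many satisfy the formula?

24

Case analysis on y3 and y4:
  y3=1, y4=1: y1, y5 free; 3 ways for (y2,y6) × 2^2 = 12.
  y3=1, y4=0: a clause becomes empty — 0.
  y3=0, y4=1: y1, y2 free; 3 ways for (y5,y6) × 2^2 = 12.
  y3=0, y4=0: a clause becomes empty — 0.
Total: 12 + 0 + 12 + 0 = 24.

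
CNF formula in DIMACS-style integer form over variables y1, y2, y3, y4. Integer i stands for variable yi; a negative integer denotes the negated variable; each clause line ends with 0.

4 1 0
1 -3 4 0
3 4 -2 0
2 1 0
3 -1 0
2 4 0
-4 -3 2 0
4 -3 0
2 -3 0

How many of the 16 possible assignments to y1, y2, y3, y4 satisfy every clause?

3

The models are:
  y1=0 y2=1 y3=0 y4=1
  y1=0 y2=1 y3=1 y4=1
  y1=1 y2=1 y3=1 y4=1
That's 3 in total.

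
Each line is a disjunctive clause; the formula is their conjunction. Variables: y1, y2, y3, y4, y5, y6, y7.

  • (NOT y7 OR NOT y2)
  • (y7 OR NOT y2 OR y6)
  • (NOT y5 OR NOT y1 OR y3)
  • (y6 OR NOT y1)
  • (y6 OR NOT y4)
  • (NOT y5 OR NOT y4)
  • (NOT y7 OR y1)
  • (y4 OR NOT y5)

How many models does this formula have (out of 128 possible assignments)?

Case analysis on y1 and y4:
  y1=1, y4=1: y3 free; 3 ways for (y2,y5,y6,y7) × 2^1 = 6.
  y1=1, y4=0: y3 free; 3 ways for (y2,y5,y6,y7) × 2^1 = 6.
  y1=0, y4=1: remaining (y2,y3,y5,y6,y7) ∈ {(0,0,0,1,0); (0,1,0,1,0); (1,0,0,1,0); (1,1,0,1,0)} — 4.
  y1=0, y4=0: y3 free; 3 ways for (y2,y5,y6,y7) × 2^1 = 6.
Total: 6 + 6 + 4 + 6 = 22.

22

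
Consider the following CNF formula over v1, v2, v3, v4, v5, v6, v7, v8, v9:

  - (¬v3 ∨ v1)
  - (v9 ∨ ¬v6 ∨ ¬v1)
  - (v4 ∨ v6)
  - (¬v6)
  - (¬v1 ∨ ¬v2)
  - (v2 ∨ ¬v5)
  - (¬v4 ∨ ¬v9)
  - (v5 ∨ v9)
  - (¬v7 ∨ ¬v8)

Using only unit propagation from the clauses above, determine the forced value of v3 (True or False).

(¬v6) is a unit clause: v6 = False.
(v6 ∨ v4) with v6 = False leaves only v4, so v4 = True.
From (¬v4 ∨ ¬v9) and v4 = True: v9 = False.
(v9 ∨ v5) with v9 = False leaves only v5, so v5 = True.
From (v2 ∨ ¬v5) and v5 = True: v2 = True.
(¬v1 ∨ ¬v2) with v2 = True leaves only ¬v1, so v1 = False.
In (¬v3 ∨ v1), v1 is now false; ¬v3 must hold, so v3 = False.

False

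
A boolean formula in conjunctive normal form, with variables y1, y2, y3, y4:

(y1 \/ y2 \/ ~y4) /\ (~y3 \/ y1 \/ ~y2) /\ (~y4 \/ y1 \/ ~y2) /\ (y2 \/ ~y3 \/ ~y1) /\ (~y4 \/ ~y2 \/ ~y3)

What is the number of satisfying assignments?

8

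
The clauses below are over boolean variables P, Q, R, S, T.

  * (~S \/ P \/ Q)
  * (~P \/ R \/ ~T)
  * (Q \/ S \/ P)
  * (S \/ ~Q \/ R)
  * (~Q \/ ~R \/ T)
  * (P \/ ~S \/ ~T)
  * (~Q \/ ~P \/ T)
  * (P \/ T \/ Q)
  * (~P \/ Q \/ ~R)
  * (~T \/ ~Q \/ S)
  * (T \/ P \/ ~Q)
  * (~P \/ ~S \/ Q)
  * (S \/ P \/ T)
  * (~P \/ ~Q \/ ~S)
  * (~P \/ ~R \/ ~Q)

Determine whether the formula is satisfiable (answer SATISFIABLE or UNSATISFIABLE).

SATISFIABLE

Set P = True and propagate.
Set Q = False and propagate.
  then R is forced to False.
  then T is forced to False.
  then S is forced to False.
So P=True, Q=False, R=False, S=False, T=False is a satisfying assignment.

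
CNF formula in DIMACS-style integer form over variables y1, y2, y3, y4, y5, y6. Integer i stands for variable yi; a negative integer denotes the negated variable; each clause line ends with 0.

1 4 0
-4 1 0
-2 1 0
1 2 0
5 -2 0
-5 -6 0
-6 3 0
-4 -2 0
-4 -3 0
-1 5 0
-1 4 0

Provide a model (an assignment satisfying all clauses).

y1=T  y2=F  y3=F  y4=T  y5=T  y6=F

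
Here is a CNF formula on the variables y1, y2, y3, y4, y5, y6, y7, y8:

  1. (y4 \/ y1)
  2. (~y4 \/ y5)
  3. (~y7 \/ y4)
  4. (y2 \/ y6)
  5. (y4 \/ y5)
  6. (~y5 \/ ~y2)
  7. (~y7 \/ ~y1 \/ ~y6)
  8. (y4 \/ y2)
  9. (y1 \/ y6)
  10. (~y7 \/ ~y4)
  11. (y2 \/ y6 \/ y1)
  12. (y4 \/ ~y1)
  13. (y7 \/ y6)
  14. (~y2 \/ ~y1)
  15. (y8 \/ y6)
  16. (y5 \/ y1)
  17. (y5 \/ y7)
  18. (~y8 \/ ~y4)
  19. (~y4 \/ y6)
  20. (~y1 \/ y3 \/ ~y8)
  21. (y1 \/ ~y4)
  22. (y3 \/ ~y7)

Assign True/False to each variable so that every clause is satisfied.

y1=True, y2=False, y3=False, y4=True, y5=True, y6=True, y7=False, y8=False

Check each clause:
  1. (y1 \/ y4) — y1 is true.
  2. (~y4 \/ y5) — y5 is true.
  3. (y4 \/ ~y7) — ~y7 is true.
  4. (y6 \/ y2) — y6 is true.
  5. (y4 \/ y5) — y4 is true.
  6. (~y5 \/ ~y2) — ~y2 is true.
  7. (~y7 \/ ~y6 \/ ~y1) — ~y7 is true.
  8. (y4 \/ y2) — y4 is true.
  9. (y1 \/ y6) — y1 is true.
  10. (~y4 \/ ~y7) — ~y7 is true.
  11. (y1 \/ y2 \/ y6) — y1 is true.
  12. (~y1 \/ y4) — y4 is true.
  13. (y6 \/ y7) — y6 is true.
  14. (~y2 \/ ~y1) — ~y2 is true.
  15. (y6 \/ y8) — y6 is true.
  16. (y1 \/ y5) — y1 is true.
  17. (y5 \/ y7) — y5 is true.
  18. (~y4 \/ ~y8) — ~y8 is true.
  19. (y6 \/ ~y4) — y6 is true.
  20. (y3 \/ ~y8 \/ ~y1) — ~y8 is true.
  21. (~y4 \/ y1) — y1 is true.
  22. (y3 \/ ~y7) — ~y7 is true.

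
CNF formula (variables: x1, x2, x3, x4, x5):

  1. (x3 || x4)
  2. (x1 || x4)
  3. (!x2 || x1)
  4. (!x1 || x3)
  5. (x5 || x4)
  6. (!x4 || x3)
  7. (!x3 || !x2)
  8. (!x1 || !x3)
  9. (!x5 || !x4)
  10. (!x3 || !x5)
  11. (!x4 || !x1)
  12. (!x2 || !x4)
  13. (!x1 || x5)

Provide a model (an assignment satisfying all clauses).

x1=0, x2=0, x3=1, x4=1, x5=0

Check each clause:
  1. (x4 || x3) — x3 is true.
  2. (x4 || x1) — x4 is true.
  3. (x1 || !x2) — !x2 is true.
  4. (!x1 || x3) — x3 is true.
  5. (x5 || x4) — x4 is true.
  6. (x3 || !x4) — x3 is true.
  7. (!x3 || !x2) — !x2 is true.
  8. (!x3 || !x1) — !x1 is true.
  9. (!x4 || !x5) — !x5 is true.
  10. (!x5 || !x3) — !x5 is true.
  11. (!x4 || !x1) — !x1 is true.
  12. (!x4 || !x2) — !x2 is true.
  13. (x5 || !x1) — !x1 is true.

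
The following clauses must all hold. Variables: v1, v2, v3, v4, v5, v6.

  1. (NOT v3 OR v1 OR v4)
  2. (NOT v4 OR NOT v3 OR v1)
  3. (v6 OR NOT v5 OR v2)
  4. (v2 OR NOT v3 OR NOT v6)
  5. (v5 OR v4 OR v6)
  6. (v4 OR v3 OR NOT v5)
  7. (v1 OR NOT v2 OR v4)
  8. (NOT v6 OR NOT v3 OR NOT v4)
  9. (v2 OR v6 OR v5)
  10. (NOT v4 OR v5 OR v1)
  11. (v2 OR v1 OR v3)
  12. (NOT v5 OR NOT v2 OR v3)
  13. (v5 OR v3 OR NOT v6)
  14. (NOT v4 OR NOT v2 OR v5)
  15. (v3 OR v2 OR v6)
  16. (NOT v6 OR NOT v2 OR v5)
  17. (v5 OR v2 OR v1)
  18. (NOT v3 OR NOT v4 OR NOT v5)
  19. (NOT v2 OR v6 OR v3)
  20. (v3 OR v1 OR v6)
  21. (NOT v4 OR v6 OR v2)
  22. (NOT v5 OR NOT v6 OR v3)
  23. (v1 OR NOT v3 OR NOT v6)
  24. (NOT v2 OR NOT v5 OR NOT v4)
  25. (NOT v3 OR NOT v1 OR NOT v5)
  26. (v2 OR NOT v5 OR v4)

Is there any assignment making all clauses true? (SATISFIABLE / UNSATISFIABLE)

UNSATISFIABLE

v3 = True:
  v4 = True:
    propagation gives v1=True, v6=False, v5=False, v2=True; an empty clause results — contradiction.
  v4 = False:
    propagation gives v1=True, v5=False, v6=True, v2=True; an empty clause results — contradiction.
v3 = False:
  v2 = True:
    propagation gives v5=False, v6=False; an empty clause results — contradiction.
  v2 = False:
    propagation gives v1=True, v6=True, v5=True; an empty clause results — contradiction.
Every branch closes, so no satisfying assignment exists.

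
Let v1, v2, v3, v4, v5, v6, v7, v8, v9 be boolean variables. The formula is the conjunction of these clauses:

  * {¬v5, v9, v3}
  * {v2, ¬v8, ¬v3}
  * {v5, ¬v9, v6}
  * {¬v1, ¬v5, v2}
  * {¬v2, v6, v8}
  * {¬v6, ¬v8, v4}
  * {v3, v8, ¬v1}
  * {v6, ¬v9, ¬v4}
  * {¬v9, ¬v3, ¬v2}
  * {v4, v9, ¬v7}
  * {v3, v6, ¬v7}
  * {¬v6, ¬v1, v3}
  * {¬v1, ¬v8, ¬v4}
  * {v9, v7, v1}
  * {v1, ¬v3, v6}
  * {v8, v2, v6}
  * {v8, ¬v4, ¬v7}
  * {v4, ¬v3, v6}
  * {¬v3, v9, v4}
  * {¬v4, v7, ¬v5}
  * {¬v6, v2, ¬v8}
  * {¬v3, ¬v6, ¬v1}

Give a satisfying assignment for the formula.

Set v1 = False and propagate.
Try v2 = False.
Branch on v3: take v3 = True.
  then v8 is forced to False.
  then v6 is forced to True.
For the remaining variables, v4 = False, v5 = True, v7 = True, v9 = True works.
Every clause has at least one true literal under this assignment.

v1=F  v2=F  v3=T  v4=F  v5=T  v6=T  v7=T  v8=F  v9=T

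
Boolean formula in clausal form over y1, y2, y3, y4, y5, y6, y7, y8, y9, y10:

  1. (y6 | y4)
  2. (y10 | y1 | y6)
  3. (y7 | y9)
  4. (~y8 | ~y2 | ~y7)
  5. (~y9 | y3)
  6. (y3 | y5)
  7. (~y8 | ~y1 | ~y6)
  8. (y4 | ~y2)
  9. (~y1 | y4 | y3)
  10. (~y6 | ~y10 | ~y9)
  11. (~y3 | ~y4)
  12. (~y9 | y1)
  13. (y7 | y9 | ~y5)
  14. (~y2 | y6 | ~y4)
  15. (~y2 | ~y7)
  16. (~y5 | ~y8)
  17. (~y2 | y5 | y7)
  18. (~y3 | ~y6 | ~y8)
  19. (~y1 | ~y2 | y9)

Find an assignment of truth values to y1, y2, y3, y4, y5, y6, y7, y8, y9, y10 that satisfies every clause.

y1=T, y2=F, y3=T, y4=F, y5=F, y6=T, y7=T, y8=F, y9=F, y10=F

Check each clause:
  1. (y6 | y4) — y6 is true.
  2. (y6 | y10 | y1) — y1 is true.
  3. (y7 | y9) — y7 is true.
  4. (~y2 | ~y7 | ~y8) — ~y8 is true.
  5. (~y9 | y3) — y3 is true.
  6. (y5 | y3) — y3 is true.
  7. (~y6 | ~y8 | ~y1) — ~y8 is true.
  8. (~y2 | y4) — ~y2 is true.
  9. (~y1 | y4 | y3) — y3 is true.
  10. (~y6 | ~y9 | ~y10) — ~y10 is true.
  11. (~y4 | ~y3) — ~y4 is true.
  12. (y1 | ~y9) — y1 is true.
  13. (y9 | ~y5 | y7) — ~y5 is true.
  14. (~y2 | y6 | ~y4) — ~y4 is true.
  15. (~y2 | ~y7) — ~y2 is true.
  16. (~y8 | ~y5) — ~y8 is true.
  17. (y7 | ~y2 | y5) — ~y2 is true.
  18. (~y6 | ~y8 | ~y3) — ~y8 is true.
  19. (y9 | ~y1 | ~y2) — ~y2 is true.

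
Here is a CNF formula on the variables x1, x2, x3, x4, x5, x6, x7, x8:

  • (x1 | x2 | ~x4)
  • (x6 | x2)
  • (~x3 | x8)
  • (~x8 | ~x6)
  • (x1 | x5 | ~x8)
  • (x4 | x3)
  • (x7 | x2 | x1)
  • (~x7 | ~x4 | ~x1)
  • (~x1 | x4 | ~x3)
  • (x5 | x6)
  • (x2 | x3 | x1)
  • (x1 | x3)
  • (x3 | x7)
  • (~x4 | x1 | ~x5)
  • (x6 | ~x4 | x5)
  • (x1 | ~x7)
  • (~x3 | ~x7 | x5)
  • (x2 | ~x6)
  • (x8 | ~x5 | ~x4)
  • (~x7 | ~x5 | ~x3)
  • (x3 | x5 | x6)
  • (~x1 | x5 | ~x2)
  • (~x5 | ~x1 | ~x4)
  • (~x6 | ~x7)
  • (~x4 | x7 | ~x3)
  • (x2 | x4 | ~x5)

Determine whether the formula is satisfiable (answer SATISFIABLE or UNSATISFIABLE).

Branch on x1: take x1 = False.
  then x3 is forced to True.
  then x8 is forced to True.
  then x6 is forced to False.
  then x2 is forced to True.
  then x5 is forced to True.
  then x4 is forced to False.
  then x7 is forced to False.
So x1=F, x2=T, x3=T, x4=F, x5=T, x6=F, x7=F, x8=T is a satisfying assignment.

SATISFIABLE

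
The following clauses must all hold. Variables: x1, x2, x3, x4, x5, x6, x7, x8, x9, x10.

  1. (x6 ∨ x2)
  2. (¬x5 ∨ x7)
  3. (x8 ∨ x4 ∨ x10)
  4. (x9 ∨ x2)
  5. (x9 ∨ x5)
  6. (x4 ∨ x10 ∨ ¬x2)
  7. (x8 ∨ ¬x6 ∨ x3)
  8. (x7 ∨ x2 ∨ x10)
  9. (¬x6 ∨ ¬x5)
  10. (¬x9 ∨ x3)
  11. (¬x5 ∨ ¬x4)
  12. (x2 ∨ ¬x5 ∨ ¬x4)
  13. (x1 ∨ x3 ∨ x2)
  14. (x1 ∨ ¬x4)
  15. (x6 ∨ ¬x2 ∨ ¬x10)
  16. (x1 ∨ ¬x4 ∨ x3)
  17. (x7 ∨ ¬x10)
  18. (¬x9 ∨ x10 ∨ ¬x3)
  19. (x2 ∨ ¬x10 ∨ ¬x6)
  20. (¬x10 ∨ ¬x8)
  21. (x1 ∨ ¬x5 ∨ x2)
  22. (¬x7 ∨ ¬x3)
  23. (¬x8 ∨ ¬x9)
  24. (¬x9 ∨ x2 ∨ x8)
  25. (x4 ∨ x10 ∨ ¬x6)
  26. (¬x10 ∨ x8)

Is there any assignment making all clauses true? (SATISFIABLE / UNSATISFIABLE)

x2 = True:
  x10 = True:
    propagation gives x6=True, x5=False, x9=True, x3=True; an empty clause results — contradiction.
  x10 = False:
    propagation gives x4=True, x5=False, x9=True, x3=True; an empty clause results — contradiction.
x2 = False:
  propagation gives x6=True, x9=True, x5=False, x3=True; an empty clause results — contradiction.
Every branch closes, so no satisfying assignment exists.

UNSATISFIABLE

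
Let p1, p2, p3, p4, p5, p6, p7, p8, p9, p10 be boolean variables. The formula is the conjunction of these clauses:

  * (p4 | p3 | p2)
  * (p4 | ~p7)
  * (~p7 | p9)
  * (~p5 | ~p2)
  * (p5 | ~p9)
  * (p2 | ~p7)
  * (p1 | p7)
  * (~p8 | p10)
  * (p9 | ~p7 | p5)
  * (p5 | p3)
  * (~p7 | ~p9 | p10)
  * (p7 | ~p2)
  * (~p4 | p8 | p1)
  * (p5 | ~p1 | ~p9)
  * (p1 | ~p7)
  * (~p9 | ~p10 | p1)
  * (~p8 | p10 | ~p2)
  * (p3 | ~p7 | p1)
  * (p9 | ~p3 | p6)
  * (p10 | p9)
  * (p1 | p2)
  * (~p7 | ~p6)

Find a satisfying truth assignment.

p1 = T, p2 = F, p3 = F, p4 = T, p5 = T, p6 = T, p7 = F, p8 = F, p9 = T, p10 = F

Branch on p1: take p1 = True.
For the remaining variables, p2 = False, p3 = False, p4 = True, p5 = True, p6 = True, p7 = False, p8 = False, p9 = True, p10 = False works.
Every clause has at least one true literal under this assignment.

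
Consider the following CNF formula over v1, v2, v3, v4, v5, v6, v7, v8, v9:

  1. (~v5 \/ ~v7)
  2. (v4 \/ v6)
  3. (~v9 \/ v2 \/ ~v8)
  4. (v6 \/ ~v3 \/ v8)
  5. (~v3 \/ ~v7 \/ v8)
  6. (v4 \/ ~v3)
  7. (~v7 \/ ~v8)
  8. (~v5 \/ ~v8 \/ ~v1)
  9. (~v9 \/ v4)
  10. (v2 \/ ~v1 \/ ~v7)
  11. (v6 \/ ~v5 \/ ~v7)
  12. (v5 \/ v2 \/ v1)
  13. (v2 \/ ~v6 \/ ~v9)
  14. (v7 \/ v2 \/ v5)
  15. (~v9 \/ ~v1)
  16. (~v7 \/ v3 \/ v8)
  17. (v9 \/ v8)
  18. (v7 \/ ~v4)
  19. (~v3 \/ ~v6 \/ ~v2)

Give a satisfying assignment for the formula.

Try v1 = False.
Branch on v2: take v2 = True.
The remaining clauses are satisfied by v3 = False, v4 = False, v5 = False, v6 = True, v7 = False, v8 = True, v9 = False.

v1 = F, v2 = T, v3 = F, v4 = F, v5 = F, v6 = T, v7 = F, v8 = T, v9 = F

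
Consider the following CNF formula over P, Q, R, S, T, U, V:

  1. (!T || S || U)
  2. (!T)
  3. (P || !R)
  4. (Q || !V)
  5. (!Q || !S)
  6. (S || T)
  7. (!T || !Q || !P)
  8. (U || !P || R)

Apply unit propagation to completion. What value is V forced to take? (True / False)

Unit clause (!T) sets T = False.
(S || T) with T = False leaves only S, so S = True.
From (!Q || !S) and S = True: Q = False.
(Q || !V) with Q = False leaves only !V, so V = False.

False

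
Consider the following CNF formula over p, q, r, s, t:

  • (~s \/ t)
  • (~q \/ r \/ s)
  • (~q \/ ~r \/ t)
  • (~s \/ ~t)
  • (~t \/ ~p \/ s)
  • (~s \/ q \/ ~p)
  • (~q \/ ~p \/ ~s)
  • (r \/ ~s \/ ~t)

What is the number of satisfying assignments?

Case analysis on s and t:
  s=T, t=T: a clause becomes empty — 0.
  s=T, t=F: a clause becomes empty — 0.
  s=F, t=T: remaining (p,q,r) ∈ {(F,F,F); (F,F,T); (F,T,T)} — 3.
  s=F, t=F: remaining (p,q,r) ∈ {(F,F,F); (F,F,T); (T,F,F); (T,F,T)} — 4.
Total: 0 + 0 + 3 + 4 = 7.

7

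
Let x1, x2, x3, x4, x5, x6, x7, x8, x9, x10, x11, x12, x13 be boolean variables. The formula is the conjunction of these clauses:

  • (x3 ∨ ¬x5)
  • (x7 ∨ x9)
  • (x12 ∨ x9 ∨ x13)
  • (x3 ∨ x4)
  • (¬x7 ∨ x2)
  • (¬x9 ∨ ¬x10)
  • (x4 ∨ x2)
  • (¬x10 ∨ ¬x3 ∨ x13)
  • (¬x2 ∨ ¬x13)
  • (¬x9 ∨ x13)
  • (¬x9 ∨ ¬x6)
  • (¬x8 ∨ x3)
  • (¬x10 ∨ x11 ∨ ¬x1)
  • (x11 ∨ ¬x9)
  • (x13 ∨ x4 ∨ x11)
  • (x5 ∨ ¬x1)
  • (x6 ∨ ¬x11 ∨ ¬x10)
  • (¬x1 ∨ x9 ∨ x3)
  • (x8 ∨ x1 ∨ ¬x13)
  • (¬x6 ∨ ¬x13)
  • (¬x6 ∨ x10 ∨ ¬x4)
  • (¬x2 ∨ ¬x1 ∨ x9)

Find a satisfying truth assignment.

x1=False, x2=True, x3=True, x4=True, x5=True, x6=False, x7=True, x8=False, x9=False, x10=False, x11=False, x12=True, x13=False

Pure literal: x12 appears only positively; assign x12 = True.
Try x1 = False.
Branch on x2: take x2 = True.
  then x13 is forced to False.
  then x9 is forced to False.
  then x7 is forced to True.
The remaining clauses are satisfied by x3 = True, x4 = True, x5 = True, x6 = False, x8 = False, x10 = False, x11 = False.
Every clause has at least one true literal under this assignment.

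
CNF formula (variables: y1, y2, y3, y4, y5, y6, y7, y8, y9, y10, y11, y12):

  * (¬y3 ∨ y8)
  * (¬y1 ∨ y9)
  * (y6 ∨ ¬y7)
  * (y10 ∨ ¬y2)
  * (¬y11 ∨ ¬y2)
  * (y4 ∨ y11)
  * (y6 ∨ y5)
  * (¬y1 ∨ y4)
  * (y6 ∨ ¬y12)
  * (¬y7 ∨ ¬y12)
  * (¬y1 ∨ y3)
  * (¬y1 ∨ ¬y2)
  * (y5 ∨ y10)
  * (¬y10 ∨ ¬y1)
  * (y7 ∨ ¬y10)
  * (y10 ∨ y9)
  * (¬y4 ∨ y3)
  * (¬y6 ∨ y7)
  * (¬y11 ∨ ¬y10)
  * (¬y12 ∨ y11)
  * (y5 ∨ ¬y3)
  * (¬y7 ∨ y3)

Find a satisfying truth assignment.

y1=F, y2=F, y3=T, y4=T, y5=T, y6=T, y7=T, y8=T, y9=T, y10=T, y11=F, y12=F

Pure literal: y1 appears only negated; assign y1 = False.
Pure literal: y2 appears only negated; assign y2 = False.
Try y3 = True.
  then y8 is forced to True.
  then y5 is forced to True.
Branch on y4: take y4 = True.
Branch on y6: take y6 = True.
  then y7 is forced to True.
  then y12 is forced to False.
The remaining clauses are satisfied by y9 = True, y10 = True, y11 = False.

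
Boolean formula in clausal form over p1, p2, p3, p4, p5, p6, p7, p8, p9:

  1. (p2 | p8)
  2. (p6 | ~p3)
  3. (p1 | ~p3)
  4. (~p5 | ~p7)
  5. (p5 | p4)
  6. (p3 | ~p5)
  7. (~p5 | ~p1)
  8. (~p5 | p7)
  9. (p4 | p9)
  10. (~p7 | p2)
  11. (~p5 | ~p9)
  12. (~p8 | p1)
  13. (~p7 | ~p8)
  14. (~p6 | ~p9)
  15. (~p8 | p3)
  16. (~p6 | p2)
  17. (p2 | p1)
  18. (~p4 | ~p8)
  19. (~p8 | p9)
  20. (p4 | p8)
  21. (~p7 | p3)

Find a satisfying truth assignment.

p1 = T, p2 = T, p3 = T, p4 = T, p5 = F, p6 = T, p7 = T, p8 = F, p9 = F

Check each clause:
  1. (p8 | p2) — p2 is true.
  2. (~p3 | p6) — p6 is true.
  3. (p1 | ~p3) — p1 is true.
  4. (~p7 | ~p5) — ~p5 is true.
  5. (p5 | p4) — p4 is true.
  6. (p3 | ~p5) — p3 is true.
  7. (~p1 | ~p5) — ~p5 is true.
  8. (~p5 | p7) — ~p5 is true.
  9. (p9 | p4) — p4 is true.
  10. (p2 | ~p7) — p2 is true.
  11. (~p9 | ~p5) — ~p5 is true.
  12. (~p8 | p1) — ~p8 is true.
  13. (~p7 | ~p8) — ~p8 is true.
  14. (~p6 | ~p9) — ~p9 is true.
  15. (p3 | ~p8) — ~p8 is true.
  16. (p2 | ~p6) — p2 is true.
  17. (p1 | p2) — p1 is true.
  18. (~p4 | ~p8) — ~p8 is true.
  19. (p9 | ~p8) — ~p8 is true.
  20. (p4 | p8) — p4 is true.
  21. (p3 | ~p7) — p3 is true.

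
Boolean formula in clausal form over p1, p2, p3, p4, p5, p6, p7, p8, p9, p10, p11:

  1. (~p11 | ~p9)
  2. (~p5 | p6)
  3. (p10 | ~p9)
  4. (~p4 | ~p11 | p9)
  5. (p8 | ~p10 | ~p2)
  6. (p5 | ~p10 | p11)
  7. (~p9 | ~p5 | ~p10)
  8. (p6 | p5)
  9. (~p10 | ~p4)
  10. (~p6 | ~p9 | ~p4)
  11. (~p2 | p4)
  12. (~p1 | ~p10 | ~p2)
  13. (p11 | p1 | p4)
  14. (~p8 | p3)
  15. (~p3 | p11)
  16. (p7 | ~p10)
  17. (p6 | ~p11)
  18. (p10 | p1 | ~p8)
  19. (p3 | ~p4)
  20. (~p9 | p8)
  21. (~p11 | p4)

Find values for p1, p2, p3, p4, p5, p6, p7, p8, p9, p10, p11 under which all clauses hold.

p1=T, p2=F, p3=F, p4=F, p5=T, p6=T, p7=T, p8=F, p9=F, p10=F, p11=F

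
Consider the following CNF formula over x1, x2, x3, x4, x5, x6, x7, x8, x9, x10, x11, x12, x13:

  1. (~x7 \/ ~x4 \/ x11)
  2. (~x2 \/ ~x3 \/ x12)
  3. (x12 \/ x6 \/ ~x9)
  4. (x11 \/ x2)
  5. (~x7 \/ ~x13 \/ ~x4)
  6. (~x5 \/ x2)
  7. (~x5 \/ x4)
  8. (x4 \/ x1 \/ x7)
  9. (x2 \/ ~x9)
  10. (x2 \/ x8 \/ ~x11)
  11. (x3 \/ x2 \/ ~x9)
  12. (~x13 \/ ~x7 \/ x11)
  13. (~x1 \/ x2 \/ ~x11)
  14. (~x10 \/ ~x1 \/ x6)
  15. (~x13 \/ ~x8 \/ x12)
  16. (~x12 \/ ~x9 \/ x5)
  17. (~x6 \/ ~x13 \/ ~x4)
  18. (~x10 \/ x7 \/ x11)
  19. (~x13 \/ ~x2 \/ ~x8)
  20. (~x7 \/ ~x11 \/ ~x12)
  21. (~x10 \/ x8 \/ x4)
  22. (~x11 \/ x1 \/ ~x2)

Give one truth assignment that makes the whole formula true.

x1 = F  x2 = F  x3 = F  x4 = T  x5 = F  x6 = F  x7 = F  x8 = T  x9 = F  x10 = T  x11 = T  x12 = T  x13 = F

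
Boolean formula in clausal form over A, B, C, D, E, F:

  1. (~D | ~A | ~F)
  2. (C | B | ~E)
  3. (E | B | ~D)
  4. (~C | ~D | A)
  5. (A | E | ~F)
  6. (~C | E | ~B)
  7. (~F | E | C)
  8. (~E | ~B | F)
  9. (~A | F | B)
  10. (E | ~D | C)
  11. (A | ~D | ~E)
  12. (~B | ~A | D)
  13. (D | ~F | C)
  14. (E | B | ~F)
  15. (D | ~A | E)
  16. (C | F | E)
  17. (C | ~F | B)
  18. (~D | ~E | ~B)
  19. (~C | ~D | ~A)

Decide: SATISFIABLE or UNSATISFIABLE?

Try A = False.
Try B = False.
Branch on C: take C = True.
  then D is forced to False.
The remaining clauses are satisfied by E = False, F = False.
Every clause has at least one true literal under this assignment.
So A=F, B=F, C=T, D=F, E=F, F=F is a satisfying assignment.

SATISFIABLE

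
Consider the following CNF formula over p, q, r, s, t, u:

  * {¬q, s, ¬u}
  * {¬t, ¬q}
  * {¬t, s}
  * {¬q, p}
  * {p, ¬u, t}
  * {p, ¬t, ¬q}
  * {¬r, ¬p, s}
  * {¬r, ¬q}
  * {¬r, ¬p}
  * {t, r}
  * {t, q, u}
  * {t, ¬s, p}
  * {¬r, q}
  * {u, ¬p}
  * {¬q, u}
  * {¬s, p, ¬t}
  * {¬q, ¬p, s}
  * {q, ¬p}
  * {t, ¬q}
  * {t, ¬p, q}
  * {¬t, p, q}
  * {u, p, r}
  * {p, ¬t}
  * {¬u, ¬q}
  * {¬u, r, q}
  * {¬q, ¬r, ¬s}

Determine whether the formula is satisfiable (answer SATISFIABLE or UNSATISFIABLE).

q = True:
  propagation gives t=False; an empty clause results — contradiction.
q = False:
  propagation gives r=False, t=True, s=True, p=True; an empty clause results — contradiction.
Every branch closes, so no satisfying assignment exists.

UNSATISFIABLE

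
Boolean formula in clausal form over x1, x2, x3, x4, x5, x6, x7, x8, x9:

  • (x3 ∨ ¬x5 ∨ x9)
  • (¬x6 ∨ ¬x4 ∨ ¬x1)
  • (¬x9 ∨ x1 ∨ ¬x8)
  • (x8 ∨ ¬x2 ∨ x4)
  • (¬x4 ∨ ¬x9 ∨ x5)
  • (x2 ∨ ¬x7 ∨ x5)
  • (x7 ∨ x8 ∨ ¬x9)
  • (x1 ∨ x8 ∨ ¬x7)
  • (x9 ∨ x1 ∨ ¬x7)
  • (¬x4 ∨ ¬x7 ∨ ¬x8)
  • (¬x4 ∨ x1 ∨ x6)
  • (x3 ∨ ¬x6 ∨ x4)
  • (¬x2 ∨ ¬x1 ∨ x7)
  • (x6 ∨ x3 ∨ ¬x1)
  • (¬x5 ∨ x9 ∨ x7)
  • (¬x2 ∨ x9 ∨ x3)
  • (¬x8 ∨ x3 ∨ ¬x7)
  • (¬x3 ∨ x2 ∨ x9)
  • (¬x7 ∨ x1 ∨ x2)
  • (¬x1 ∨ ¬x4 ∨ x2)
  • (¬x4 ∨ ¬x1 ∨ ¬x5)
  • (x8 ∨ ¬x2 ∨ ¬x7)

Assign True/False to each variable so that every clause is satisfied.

x1=F, x2=F, x3=F, x4=F, x5=F, x6=F, x7=F, x8=F, x9=F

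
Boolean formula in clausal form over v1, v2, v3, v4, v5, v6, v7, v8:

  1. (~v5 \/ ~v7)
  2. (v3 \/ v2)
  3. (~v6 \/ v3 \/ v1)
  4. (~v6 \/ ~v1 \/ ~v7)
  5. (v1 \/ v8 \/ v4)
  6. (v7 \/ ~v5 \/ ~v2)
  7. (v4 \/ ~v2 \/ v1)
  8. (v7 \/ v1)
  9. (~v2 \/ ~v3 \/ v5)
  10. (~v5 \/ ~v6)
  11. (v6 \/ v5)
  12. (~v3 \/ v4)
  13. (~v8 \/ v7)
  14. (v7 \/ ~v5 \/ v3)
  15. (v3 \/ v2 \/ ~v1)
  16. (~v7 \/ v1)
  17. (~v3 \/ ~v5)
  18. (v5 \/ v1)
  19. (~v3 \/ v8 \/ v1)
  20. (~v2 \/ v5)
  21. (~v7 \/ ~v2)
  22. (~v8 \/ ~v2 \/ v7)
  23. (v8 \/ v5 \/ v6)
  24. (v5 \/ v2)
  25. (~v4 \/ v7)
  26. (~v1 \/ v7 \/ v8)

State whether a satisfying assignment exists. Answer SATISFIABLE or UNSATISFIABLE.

UNSATISFIABLE

v5 = True:
  propagation gives v7=False, v2=False, v3=True; an empty clause results — contradiction.
v5 = False:
  propagation gives v6=True, v1=True, v7=False, v8=False; an empty clause results — contradiction.
Every branch closes, so no satisfying assignment exists.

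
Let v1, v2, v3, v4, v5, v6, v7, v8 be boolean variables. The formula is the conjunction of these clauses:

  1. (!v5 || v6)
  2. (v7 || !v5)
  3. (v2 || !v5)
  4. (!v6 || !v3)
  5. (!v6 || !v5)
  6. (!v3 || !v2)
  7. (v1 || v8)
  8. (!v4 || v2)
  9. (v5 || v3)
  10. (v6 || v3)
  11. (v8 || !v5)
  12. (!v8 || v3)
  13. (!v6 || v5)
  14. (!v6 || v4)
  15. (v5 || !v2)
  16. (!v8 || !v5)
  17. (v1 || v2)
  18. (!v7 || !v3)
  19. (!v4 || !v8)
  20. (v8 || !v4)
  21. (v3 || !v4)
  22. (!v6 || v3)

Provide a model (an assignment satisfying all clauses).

v1 = 1, v2 = 0, v3 = 1, v4 = 0, v5 = 0, v6 = 0, v7 = 0, v8 = 0

Pure literal: v1 appears only positively; assign v1 = True.
Set v2 = False and propagate.
  then v5 is forced to False.
  then v4 is forced to False.
  then v3 is forced to True.
  then v6 is forced to False.
  then v7 is forced to False.
v8 is now unconstrained; take v8 = False.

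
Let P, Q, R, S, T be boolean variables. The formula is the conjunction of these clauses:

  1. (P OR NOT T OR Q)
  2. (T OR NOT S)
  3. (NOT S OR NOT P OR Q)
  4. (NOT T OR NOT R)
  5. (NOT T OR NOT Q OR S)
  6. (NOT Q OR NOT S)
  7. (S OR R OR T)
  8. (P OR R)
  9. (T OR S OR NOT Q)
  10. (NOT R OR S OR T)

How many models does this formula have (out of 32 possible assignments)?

1

Satisfying assignments:
  P=T Q=F R=F S=F T=T
That's 1 in total.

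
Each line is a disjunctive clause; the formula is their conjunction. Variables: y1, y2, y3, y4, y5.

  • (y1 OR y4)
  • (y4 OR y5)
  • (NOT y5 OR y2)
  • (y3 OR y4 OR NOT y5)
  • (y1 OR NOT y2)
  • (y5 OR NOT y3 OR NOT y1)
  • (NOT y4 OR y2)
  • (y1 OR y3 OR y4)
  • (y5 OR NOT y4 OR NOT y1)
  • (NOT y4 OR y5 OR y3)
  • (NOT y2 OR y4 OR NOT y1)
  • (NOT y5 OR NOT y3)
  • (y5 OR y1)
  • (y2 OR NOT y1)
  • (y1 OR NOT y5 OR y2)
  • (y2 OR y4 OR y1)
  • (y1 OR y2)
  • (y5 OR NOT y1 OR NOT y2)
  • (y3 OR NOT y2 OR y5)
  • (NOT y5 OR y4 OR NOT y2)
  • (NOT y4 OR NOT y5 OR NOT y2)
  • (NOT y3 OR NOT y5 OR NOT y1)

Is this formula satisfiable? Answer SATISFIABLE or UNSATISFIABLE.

UNSATISFIABLE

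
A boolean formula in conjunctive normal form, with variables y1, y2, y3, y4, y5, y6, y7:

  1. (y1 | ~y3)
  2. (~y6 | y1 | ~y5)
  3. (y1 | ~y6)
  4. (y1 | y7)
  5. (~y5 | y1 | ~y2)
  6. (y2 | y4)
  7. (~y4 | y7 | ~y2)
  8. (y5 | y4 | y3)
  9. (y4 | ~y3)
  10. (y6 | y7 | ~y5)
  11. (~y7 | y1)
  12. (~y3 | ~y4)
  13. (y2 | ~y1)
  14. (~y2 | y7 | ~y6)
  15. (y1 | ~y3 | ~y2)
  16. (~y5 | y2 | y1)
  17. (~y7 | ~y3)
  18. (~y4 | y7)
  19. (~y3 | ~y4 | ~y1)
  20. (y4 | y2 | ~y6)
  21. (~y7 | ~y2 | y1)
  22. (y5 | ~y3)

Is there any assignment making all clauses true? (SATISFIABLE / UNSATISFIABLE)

SATISFIABLE

Try y1 = True.
  then y2 is forced to True.
Set y3 = False and propagate.
Branch on y4: take y4 = True.
  then y7 is forced to True.
y5, y6 are now unconstrained; take y5 = False, y6 = False.
Every clause has at least one true literal under this assignment.
So y1=True, y2=True, y3=False, y4=True, y5=False, y6=False, y7=True is a satisfying assignment.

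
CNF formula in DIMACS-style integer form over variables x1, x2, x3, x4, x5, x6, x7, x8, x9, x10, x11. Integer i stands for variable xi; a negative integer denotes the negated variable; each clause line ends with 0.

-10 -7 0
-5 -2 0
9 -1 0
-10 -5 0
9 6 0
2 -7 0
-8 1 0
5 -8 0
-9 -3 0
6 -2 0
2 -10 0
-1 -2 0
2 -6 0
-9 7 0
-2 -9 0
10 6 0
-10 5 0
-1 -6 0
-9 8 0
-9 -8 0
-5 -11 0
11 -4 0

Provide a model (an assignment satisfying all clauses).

x1=F, x2=T, x3=T, x4=F, x5=F, x6=T, x7=T, x8=F, x9=F, x10=F, x11=T

Check each clause:
  1. (!x10 || !x7) — !x10 is true.
  2. (!x2 || !x5) — !x5 is true.
  3. (!x1 || x9) — !x1 is true.
  4. (!x10 || !x5) — !x5 is true.
  5. (x6 || x9) — x6 is true.
  6. (!x7 || x2) — x2 is true.
  7. (!x8 || x1) — !x8 is true.
  8. (!x8 || x5) — !x8 is true.
  9. (!x9 || !x3) — !x9 is true.
  10. (!x2 || x6) — x6 is true.
  11. (x2 || !x10) — x2 is true.
  12. (!x1 || !x2) — !x1 is true.
  13. (x2 || !x6) — x2 is true.
  14. (x7 || !x9) — !x9 is true.
  15. (!x2 || !x9) — !x9 is true.
  16. (x10 || x6) — x6 is true.
  17. (!x10 || x5) — !x10 is true.
  18. (!x1 || !x6) — !x1 is true.
  19. (!x9 || x8) — !x9 is true.
  20. (!x8 || !x9) — !x8 is true.
  21. (!x11 || !x5) — !x5 is true.
  22. (x11 || !x4) — x11 is true.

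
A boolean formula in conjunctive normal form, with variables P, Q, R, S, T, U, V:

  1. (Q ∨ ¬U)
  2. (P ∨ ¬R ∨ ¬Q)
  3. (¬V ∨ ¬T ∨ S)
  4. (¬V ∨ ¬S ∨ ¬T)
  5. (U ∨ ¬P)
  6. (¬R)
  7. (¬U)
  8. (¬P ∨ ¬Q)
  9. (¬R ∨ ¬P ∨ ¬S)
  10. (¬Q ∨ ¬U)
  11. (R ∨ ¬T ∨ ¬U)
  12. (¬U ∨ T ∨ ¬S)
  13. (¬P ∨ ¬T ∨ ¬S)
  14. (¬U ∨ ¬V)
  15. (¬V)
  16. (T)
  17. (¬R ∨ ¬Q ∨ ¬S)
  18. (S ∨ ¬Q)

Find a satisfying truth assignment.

P=F, Q=F, R=F, S=F, T=T, U=F, V=F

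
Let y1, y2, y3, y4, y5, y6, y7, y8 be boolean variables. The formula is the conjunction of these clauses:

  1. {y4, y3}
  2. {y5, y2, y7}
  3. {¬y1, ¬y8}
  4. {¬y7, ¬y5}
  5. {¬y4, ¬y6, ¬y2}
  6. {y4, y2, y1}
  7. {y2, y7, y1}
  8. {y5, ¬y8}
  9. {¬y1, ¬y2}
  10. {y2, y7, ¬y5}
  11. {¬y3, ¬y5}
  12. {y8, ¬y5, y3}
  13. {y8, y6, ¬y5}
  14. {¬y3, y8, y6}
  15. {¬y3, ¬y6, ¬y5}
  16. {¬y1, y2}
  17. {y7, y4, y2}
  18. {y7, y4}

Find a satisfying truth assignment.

Branch on y1: take y1 = False.
For the remaining variables, y2 = False, y3 = True, y4 = True, y5 = False, y6 = True, y7 = True, y8 = False works.

y1=F, y2=F, y3=T, y4=T, y5=F, y6=T, y7=T, y8=F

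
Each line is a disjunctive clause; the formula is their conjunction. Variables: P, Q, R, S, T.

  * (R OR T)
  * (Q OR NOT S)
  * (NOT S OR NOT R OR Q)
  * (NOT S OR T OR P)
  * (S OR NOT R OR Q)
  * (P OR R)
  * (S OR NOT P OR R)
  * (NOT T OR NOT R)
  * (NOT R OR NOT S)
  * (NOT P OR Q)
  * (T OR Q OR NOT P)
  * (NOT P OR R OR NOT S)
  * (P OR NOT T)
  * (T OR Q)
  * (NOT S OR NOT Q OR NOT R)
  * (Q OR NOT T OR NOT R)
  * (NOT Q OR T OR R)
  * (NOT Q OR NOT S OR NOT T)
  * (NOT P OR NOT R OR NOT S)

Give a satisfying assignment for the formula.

P=F, Q=T, R=T, S=F, T=F

Check each clause:
  1. (R OR T) — R is true.
  2. (NOT S OR Q) — Q is true.
  3. (NOT R OR NOT S OR Q) — Q is true.
  4. (NOT S OR T OR P) — NOT S is true.
  5. (NOT R OR Q OR S) — Q is true.
  6. (P OR R) — R is true.
  7. (NOT P OR S OR R) — R is true.
  8. (NOT R OR NOT T) — NOT T is true.
  9. (NOT R OR NOT S) — NOT S is true.
  10. (NOT P OR Q) — Q is true.
  11. (Q OR NOT P OR T) — Q is true.
  12. (R OR NOT P OR NOT S) — R is true.
  13. (NOT T OR P) — NOT T is true.
  14. (T OR Q) — Q is true.
  15. (NOT Q OR NOT S OR NOT R) — NOT S is true.
  16. (NOT T OR Q OR NOT R) — Q is true.
  17. (NOT Q OR T OR R) — R is true.
  18. (NOT T OR NOT S OR NOT Q) — NOT T is true.
  19. (NOT S OR NOT P OR NOT R) — NOT S is true.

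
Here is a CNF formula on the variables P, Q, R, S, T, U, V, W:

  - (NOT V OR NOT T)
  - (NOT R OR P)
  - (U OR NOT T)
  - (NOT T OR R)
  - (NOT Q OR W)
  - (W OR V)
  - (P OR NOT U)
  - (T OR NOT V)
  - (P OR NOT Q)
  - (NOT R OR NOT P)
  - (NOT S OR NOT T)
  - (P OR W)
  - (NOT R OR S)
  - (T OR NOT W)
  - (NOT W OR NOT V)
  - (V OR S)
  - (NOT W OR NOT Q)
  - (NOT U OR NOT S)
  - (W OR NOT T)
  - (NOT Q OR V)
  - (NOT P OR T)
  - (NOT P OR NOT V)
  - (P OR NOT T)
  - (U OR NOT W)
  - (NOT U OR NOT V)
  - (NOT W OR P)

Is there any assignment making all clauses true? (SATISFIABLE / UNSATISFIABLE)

UNSATISFIABLE

P = True:
  propagation gives R=False, T=False; an empty clause results — contradiction.
P = False:
  propagation gives R=False, T=False, U=False, V=False; an empty clause results — contradiction.
Every branch closes, so no satisfying assignment exists.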